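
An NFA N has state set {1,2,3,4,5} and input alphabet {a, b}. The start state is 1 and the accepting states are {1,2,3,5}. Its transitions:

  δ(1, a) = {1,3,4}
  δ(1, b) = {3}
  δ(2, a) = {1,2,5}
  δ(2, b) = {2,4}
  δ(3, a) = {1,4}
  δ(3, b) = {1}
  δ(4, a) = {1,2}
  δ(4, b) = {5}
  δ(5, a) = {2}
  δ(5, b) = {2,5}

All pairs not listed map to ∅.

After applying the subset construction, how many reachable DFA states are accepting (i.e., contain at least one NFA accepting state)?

13

Start state of the DFA: {1}.
{1} --a--> {1,3,4}  [new]
{1} --b--> {3}  [new]
{1,3,4} --a--> {1,2,3,4}  [new]
{1,3,4} --b--> {1,3,5}  [new]
{3} --a--> {1,4}  [new]
{3} --b--> {1}  [seen]
{1,2,3,4} --a--> {1,2,3,4,5}  [new]
{1,2,3,4} --b--> {1,2,3,4,5}  [seen]
{1,3,5} --a--> {1,2,3,4}  [seen]
{1,3,5} --b--> {1,2,3,5}  [new]
{1,4} --a--> {1,2,3,4}  [seen]
{1,4} --b--> {3,5}  [new]
{1,2,3,4,5} --a--> {1,2,3,4,5}  [seen]
{1,2,3,4,5} --b--> {1,2,3,4,5}  [seen]
{1,2,3,5} --a--> {1,2,3,4,5}  [seen]
{1,2,3,5} --b--> {1,2,3,4,5}  [seen]
{3,5} --a--> {1,2,4}  [new]
{3,5} --b--> {1,2,5}  [new]
{1,2,4} --a--> {1,2,3,4,5}  [seen]
{1,2,4} --b--> {2,3,4,5}  [new]
{1,2,5} --a--> {1,2,3,4,5}  [seen]
{1,2,5} --b--> {2,3,4,5}  [seen]
{2,3,4,5} --a--> {1,2,4,5}  [new]
{2,3,4,5} --b--> {1,2,4,5}  [seen]
{1,2,4,5} --a--> {1,2,3,4,5}  [seen]
{1,2,4,5} --b--> {2,3,4,5}  [seen]
Reachable DFA states: {1}, {1,3,4}, {3}, {1,2,3,4}, {1,3,5}, {1,4}, {1,2,3,4,5}, {1,2,3,5}, {3,5}, {1,2,4}, {1,2,5}, {2,3,4,5}, {1,2,4,5}.
Accepting DFA states (contain an NFA accepting state): {1}, {1,3,4}, {3}, {1,2,3,4}, {1,3,5}, {1,4}, {1,2,3,4,5}, {1,2,3,5}, {3,5}, {1,2,4}, {1,2,5}, {2,3,4,5}, {1,2,4,5}.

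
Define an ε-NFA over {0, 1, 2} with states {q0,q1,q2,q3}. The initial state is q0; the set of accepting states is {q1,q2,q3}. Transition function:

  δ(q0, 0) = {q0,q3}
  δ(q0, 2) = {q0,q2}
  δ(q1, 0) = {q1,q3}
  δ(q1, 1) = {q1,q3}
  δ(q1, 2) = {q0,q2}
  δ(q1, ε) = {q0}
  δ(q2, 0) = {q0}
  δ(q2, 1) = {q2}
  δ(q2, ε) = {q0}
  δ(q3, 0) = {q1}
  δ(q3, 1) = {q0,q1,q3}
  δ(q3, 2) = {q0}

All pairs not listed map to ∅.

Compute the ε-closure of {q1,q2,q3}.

Begin with {q1,q2,q3}.
q1 →ε {q0}; add q0.
ε-closure = {q0,q1,q2,q3}.

{q0,q1,q2,q3}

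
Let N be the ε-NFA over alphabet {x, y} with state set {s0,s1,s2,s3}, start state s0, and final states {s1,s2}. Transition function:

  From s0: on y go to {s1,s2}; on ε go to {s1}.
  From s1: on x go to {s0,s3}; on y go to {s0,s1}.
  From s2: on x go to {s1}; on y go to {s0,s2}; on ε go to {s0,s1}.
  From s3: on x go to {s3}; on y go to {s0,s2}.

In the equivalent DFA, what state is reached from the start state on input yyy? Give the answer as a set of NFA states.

{s0,s1,s2}

Start: {s0,s1}.
δ(s0,y) = {s1,s2}; δ(s1,y) = {s0,s1}.
Union: {s0,s1,s2}.
After y: {s0,s1,s2}.
δ(s0,y) = {s1,s2}; δ(s1,y) = {s0,s1}; δ(s2,y) = {s0,s2}.
Union: {s0,s1,s2}.
After y: {s0,s1,s2}.
δ(s0,y) = {s1,s2}; δ(s1,y) = {s0,s1}; δ(s2,y) = {s0,s2}.
Union: {s0,s1,s2}.
After y: {s0,s1,s2}.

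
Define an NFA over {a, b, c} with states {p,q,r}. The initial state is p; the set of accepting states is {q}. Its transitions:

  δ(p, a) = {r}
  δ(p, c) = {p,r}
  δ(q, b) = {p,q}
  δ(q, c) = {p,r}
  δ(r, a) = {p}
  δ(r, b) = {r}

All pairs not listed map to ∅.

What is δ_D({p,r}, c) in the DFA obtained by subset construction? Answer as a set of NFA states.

δ(p,c) = {p,r}; δ(r,c) = ∅.
Union: {p,r}.

{p,r}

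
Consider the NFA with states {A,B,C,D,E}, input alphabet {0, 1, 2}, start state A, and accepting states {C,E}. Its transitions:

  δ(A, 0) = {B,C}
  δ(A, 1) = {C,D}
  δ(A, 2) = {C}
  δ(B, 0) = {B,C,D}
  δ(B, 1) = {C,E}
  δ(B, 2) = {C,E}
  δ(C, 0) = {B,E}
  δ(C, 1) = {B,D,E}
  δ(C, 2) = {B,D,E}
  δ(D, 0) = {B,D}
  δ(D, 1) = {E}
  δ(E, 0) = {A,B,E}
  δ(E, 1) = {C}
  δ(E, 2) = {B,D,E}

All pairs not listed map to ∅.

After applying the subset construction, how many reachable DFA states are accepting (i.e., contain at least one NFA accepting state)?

11

Start state of the DFA: {A}.
{A} --0--> {B,C}  [new]
{A} --1--> {C,D}  [new]
{A} --2--> {C}  [new]
{B,C} --0--> {B,C,D,E}  [new]
{B,C} --1--> {B,C,D,E}  [seen]
{B,C} --2--> {B,C,D,E}  [seen]
{C,D} --0--> {B,D,E}  [new]
{C,D} --1--> {B,D,E}  [seen]
{C,D} --2--> {B,D,E}  [seen]
{C} --0--> {B,E}  [new]
{C} --1--> {B,D,E}  [seen]
{C} --2--> {B,D,E}  [seen]
{B,C,D,E} --0--> {A,B,C,D,E}  [new]
{B,C,D,E} --1--> {B,C,D,E}  [seen]
{B,C,D,E} --2--> {B,C,D,E}  [seen]
{B,D,E} --0--> {A,B,C,D,E}  [seen]
{B,D,E} --1--> {C,E}  [new]
{B,D,E} --2--> {B,C,D,E}  [seen]
{B,E} --0--> {A,B,C,D,E}  [seen]
{B,E} --1--> {C,E}  [seen]
{B,E} --2--> {B,C,D,E}  [seen]
{A,B,C,D,E} --0--> {A,B,C,D,E}  [seen]
{A,B,C,D,E} --1--> {B,C,D,E}  [seen]
{A,B,C,D,E} --2--> {B,C,D,E}  [seen]
{C,E} --0--> {A,B,E}  [new]
{C,E} --1--> {B,C,D,E}  [seen]
{C,E} --2--> {B,D,E}  [seen]
{A,B,E} --0--> {A,B,C,D,E}  [seen]
{A,B,E} --1--> {C,D,E}  [new]
{A,B,E} --2--> {B,C,D,E}  [seen]
{C,D,E} --0--> {A,B,D,E}  [new]
{C,D,E} --1--> {B,C,D,E}  [seen]
{C,D,E} --2--> {B,D,E}  [seen]
{A,B,D,E} --0--> {A,B,C,D,E}  [seen]
{A,B,D,E} --1--> {C,D,E}  [seen]
{A,B,D,E} --2--> {B,C,D,E}  [seen]
Reachable DFA states: {A}, {B,C}, {C,D}, {C}, {B,C,D,E}, {B,D,E}, {B,E}, {A,B,C,D,E}, {C,E}, {A,B,E}, {C,D,E}, {A,B,D,E}.
Accepting DFA states (contain an NFA accepting state): {B,C}, {C,D}, {C}, {B,C,D,E}, {B,D,E}, {B,E}, {A,B,C,D,E}, {C,E}, {A,B,E}, {C,D,E}, {A,B,D,E}.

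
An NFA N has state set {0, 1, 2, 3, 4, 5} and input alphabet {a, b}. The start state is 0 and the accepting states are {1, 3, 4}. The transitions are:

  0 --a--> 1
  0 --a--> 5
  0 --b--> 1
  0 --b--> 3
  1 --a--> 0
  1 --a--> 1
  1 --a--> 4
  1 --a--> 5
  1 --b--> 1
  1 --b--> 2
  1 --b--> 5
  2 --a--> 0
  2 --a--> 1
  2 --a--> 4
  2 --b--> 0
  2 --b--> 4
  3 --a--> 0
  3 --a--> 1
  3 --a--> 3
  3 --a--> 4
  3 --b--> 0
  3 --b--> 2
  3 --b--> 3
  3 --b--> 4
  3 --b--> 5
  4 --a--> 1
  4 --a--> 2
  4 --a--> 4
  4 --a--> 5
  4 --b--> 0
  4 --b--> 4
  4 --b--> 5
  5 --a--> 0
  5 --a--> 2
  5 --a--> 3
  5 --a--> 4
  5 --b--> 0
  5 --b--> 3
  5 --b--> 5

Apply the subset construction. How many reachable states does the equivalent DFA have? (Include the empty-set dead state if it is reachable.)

6

Start state of the DFA: {0}.
{0} --a--> {1, 5}  [new]
{0} --b--> {1, 3}  [new]
{1, 5} --a--> {0, 1, 2, 3, 4, 5}  [new]
{1, 5} --b--> {0, 1, 2, 3, 5}  [new]
{1, 3} --a--> {0, 1, 3, 4, 5}  [new]
{1, 3} --b--> {0, 1, 2, 3, 4, 5}  [seen]
{0, 1, 2, 3, 4, 5} --a--> {0, 1, 2, 3, 4, 5}  [seen]
{0, 1, 2, 3, 4, 5} --b--> {0, 1, 2, 3, 4, 5}  [seen]
{0, 1, 2, 3, 5} --a--> {0, 1, 2, 3, 4, 5}  [seen]
{0, 1, 2, 3, 5} --b--> {0, 1, 2, 3, 4, 5}  [seen]
{0, 1, 3, 4, 5} --a--> {0, 1, 2, 3, 4, 5}  [seen]
{0, 1, 3, 4, 5} --b--> {0, 1, 2, 3, 4, 5}  [seen]
Reachable DFA states: {0}, {1, 5}, {1, 3}, {0, 1, 2, 3, 4, 5}, {0, 1, 2, 3, 5}, {0, 1, 3, 4, 5}.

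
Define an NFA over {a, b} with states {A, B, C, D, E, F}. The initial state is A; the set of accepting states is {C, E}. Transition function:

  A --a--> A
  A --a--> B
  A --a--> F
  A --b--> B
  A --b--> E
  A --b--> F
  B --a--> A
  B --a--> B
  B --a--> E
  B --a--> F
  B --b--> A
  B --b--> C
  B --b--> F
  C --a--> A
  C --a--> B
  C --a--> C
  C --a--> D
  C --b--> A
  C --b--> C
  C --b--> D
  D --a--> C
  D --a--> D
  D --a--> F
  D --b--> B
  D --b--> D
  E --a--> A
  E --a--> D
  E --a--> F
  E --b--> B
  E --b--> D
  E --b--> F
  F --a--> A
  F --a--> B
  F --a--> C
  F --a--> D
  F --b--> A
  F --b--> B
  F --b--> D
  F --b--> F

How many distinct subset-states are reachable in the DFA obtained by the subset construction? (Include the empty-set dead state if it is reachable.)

5

Start state of the DFA: {A}.
{A} --a--> {A, B, F}  [new]
{A} --b--> {B, E, F}  [new]
{A, B, F} --a--> {A, B, C, D, E, F}  [new]
{A, B, F} --b--> {A, B, C, D, E, F}  [seen]
{B, E, F} --a--> {A, B, C, D, E, F}  [seen]
{B, E, F} --b--> {A, B, C, D, F}  [new]
{A, B, C, D, E, F} --a--> {A, B, C, D, E, F}  [seen]
{A, B, C, D, E, F} --b--> {A, B, C, D, E, F}  [seen]
{A, B, C, D, F} --a--> {A, B, C, D, E, F}  [seen]
{A, B, C, D, F} --b--> {A, B, C, D, E, F}  [seen]
Reachable DFA states: {A}, {A, B, F}, {B, E, F}, {A, B, C, D, E, F}, {A, B, C, D, F}.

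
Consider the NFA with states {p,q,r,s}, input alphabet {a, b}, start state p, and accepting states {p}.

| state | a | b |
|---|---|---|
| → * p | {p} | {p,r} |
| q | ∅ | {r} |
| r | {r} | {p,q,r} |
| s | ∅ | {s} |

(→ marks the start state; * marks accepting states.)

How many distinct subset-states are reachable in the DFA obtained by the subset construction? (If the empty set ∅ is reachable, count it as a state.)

Start state of the DFA: {p}.
{p} --a--> {p}  [seen]
{p} --b--> {p,r}  [new]
{p,r} --a--> {p,r}  [seen]
{p,r} --b--> {p,q,r}  [new]
{p,q,r} --a--> {p,r}  [seen]
{p,q,r} --b--> {p,q,r}  [seen]
Reachable DFA states: {p}, {p,r}, {p,q,r}.

3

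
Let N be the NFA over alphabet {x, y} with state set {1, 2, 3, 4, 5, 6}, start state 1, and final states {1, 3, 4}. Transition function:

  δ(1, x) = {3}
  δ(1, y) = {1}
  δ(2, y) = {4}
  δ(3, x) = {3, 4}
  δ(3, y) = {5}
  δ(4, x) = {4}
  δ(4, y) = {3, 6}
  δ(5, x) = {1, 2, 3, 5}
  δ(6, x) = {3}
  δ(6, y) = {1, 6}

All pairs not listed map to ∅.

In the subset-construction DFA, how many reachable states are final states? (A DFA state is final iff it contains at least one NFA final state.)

Start state of the DFA: {1}.
{1} --x--> {3}  [new]
{1} --y--> {1}  [seen]
{3} --x--> {3, 4}  [new]
{3} --y--> {5}  [new]
{3, 4} --x--> {3, 4}  [seen]
{3, 4} --y--> {3, 5, 6}  [new]
{5} --x--> {1, 2, 3, 5}  [new]
{5} --y--> ∅  [new]
{3, 5, 6} --x--> {1, 2, 3, 4, 5}  [new]
{3, 5, 6} --y--> {1, 5, 6}  [new]
{1, 2, 3, 5} --x--> {1, 2, 3, 4, 5}  [seen]
{1, 2, 3, 5} --y--> {1, 4, 5}  [new]
∅ --x--> ∅  [seen]
∅ --y--> ∅  [seen]
{1, 2, 3, 4, 5} --x--> {1, 2, 3, 4, 5}  [seen]
{1, 2, 3, 4, 5} --y--> {1, 3, 4, 5, 6}  [new]
{1, 5, 6} --x--> {1, 2, 3, 5}  [seen]
{1, 5, 6} --y--> {1, 6}  [new]
{1, 4, 5} --x--> {1, 2, 3, 4, 5}  [seen]
{1, 4, 5} --y--> {1, 3, 6}  [new]
{1, 3, 4, 5, 6} --x--> {1, 2, 3, 4, 5}  [seen]
{1, 3, 4, 5, 6} --y--> {1, 3, 5, 6}  [new]
{1, 6} --x--> {3}  [seen]
{1, 6} --y--> {1, 6}  [seen]
{1, 3, 6} --x--> {3, 4}  [seen]
{1, 3, 6} --y--> {1, 5, 6}  [seen]
{1, 3, 5, 6} --x--> {1, 2, 3, 4, 5}  [seen]
{1, 3, 5, 6} --y--> {1, 5, 6}  [seen]
Reachable DFA states: {1}, {3}, {3, 4}, {5}, {3, 5, 6}, {1, 2, 3, 5}, ∅, {1, 2, 3, 4, 5}, {1, 5, 6}, {1, 4, 5}, {1, 3, 4, 5, 6}, {1, 6}, {1, 3, 6}, {1, 3, 5, 6}.
Accepting DFA states (contain an NFA accepting state): {1}, {3}, {3, 4}, {3, 5, 6}, {1, 2, 3, 5}, {1, 2, 3, 4, 5}, {1, 5, 6}, {1, 4, 5}, {1, 3, 4, 5, 6}, {1, 6}, {1, 3, 6}, {1, 3, 5, 6}.

12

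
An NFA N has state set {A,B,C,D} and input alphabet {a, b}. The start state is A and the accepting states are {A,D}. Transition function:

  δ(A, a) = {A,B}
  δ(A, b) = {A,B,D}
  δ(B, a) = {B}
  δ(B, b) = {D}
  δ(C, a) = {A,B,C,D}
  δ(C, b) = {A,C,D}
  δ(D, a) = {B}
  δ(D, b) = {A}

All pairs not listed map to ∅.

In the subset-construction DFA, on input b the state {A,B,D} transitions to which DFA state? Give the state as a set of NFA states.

δ(A,b) = {A,B,D}; δ(B,b) = {D}; δ(D,b) = {A}.
Union: {A,B,D}.

{A,B,D}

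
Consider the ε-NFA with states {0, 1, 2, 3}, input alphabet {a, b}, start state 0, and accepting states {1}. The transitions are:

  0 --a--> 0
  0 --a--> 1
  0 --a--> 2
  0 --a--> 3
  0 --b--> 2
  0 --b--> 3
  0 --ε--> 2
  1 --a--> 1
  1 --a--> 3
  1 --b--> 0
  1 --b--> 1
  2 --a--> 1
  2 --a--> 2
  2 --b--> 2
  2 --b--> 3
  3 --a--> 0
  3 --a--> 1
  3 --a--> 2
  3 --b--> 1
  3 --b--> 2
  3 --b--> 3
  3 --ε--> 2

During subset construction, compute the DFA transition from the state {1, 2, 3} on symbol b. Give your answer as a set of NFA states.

δ(1,b) = {0, 1}; δ(2,b) = {2, 3}; δ(3,b) = {1, 2, 3}.
Union: {0, 1, 2, 3}.

{0, 1, 2, 3}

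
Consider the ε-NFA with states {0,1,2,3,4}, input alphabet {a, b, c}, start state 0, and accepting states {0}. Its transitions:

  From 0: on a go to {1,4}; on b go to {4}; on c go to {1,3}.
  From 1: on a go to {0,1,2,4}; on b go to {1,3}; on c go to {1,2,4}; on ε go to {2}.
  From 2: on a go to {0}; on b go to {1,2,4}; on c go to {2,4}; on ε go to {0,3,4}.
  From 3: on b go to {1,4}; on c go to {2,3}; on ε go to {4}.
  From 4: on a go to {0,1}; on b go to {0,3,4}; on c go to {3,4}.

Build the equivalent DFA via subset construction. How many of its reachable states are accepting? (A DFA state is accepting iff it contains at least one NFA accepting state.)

4

Start state of the DFA: {0} (ε-closure of the NFA start).
{0} --a--> {0,1,2,3,4}  [new]
{0} --b--> {4}  [new]
{0} --c--> {0,1,2,3,4}  [seen]
{0,1,2,3,4} --a--> {0,1,2,3,4}  [seen]
{0,1,2,3,4} --b--> {0,1,2,3,4}  [seen]
{0,1,2,3,4} --c--> {0,1,2,3,4}  [seen]
{4} --a--> {0,1,2,3,4}  [seen]
{4} --b--> {0,3,4}  [new]
{4} --c--> {3,4}  [new]
{0,3,4} --a--> {0,1,2,3,4}  [seen]
{0,3,4} --b--> {0,1,2,3,4}  [seen]
{0,3,4} --c--> {0,1,2,3,4}  [seen]
{3,4} --a--> {0,1,2,3,4}  [seen]
{3,4} --b--> {0,1,2,3,4}  [seen]
{3,4} --c--> {0,2,3,4}  [new]
{0,2,3,4} --a--> {0,1,2,3,4}  [seen]
{0,2,3,4} --b--> {0,1,2,3,4}  [seen]
{0,2,3,4} --c--> {0,1,2,3,4}  [seen]
Reachable DFA states: {0}, {0,1,2,3,4}, {4}, {0,3,4}, {3,4}, {0,2,3,4}.
Accepting DFA states (contain an NFA accepting state): {0}, {0,1,2,3,4}, {0,3,4}, {0,2,3,4}.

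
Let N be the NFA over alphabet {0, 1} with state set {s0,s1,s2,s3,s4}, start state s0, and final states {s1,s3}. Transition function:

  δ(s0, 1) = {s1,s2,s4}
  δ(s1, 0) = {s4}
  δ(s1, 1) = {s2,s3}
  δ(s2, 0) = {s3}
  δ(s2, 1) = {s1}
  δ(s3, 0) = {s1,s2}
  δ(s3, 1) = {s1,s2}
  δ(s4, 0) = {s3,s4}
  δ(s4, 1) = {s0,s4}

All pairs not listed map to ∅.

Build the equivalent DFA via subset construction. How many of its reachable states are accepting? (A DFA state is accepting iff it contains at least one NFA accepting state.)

5

Start state of the DFA: {s0}.
{s0} --0--> ∅  [new]
{s0} --1--> {s1,s2,s4}  [new]
∅ --0--> ∅  [seen]
∅ --1--> ∅  [seen]
{s1,s2,s4} --0--> {s3,s4}  [new]
{s1,s2,s4} --1--> {s0,s1,s2,s3,s4}  [new]
{s3,s4} --0--> {s1,s2,s3,s4}  [new]
{s3,s4} --1--> {s0,s1,s2,s4}  [new]
{s0,s1,s2,s3,s4} --0--> {s1,s2,s3,s4}  [seen]
{s0,s1,s2,s3,s4} --1--> {s0,s1,s2,s3,s4}  [seen]
{s1,s2,s3,s4} --0--> {s1,s2,s3,s4}  [seen]
{s1,s2,s3,s4} --1--> {s0,s1,s2,s3,s4}  [seen]
{s0,s1,s2,s4} --0--> {s3,s4}  [seen]
{s0,s1,s2,s4} --1--> {s0,s1,s2,s3,s4}  [seen]
Reachable DFA states: {s0}, ∅, {s1,s2,s4}, {s3,s4}, {s0,s1,s2,s3,s4}, {s1,s2,s3,s4}, {s0,s1,s2,s4}.
Accepting DFA states (contain an NFA accepting state): {s1,s2,s4}, {s3,s4}, {s0,s1,s2,s3,s4}, {s1,s2,s3,s4}, {s0,s1,s2,s4}.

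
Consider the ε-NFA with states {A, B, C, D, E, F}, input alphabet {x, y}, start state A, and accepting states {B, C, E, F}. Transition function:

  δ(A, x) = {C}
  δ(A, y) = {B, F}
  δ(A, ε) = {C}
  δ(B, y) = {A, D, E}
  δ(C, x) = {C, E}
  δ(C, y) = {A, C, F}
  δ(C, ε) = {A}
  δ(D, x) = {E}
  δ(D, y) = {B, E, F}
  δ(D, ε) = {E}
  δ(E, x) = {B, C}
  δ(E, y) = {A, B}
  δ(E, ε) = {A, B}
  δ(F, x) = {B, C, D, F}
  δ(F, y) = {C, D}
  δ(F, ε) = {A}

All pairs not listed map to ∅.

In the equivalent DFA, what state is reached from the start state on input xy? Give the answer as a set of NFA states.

Start: {A, C}.
δ(A,x) = {C}; δ(C,x) = {C, E}.
Union: {C, E}.
ε-closure gives {A, B, C, E}.
After x: {A, B, C, E}.
δ(A,y) = {B, F}; δ(B,y) = {A, D, E}; δ(C,y) = {A, C, F}; δ(E,y) = {A, B}.
Union: {A, B, C, D, E, F}.
After y: {A, B, C, D, E, F}.

{A, B, C, D, E, F}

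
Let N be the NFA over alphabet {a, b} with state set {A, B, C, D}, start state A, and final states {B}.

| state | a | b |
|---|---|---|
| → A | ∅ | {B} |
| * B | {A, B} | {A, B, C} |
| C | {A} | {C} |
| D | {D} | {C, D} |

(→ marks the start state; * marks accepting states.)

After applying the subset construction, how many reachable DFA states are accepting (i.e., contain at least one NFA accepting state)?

Start state of the DFA: {A}.
{A} --a--> ∅  [new]
{A} --b--> {B}  [new]
∅ --a--> ∅  [seen]
∅ --b--> ∅  [seen]
{B} --a--> {A, B}  [new]
{B} --b--> {A, B, C}  [new]
{A, B} --a--> {A, B}  [seen]
{A, B} --b--> {A, B, C}  [seen]
{A, B, C} --a--> {A, B}  [seen]
{A, B, C} --b--> {A, B, C}  [seen]
Reachable DFA states: {A}, ∅, {B}, {A, B}, {A, B, C}.
Accepting DFA states (contain an NFA accepting state): {B}, {A, B}, {A, B, C}.

3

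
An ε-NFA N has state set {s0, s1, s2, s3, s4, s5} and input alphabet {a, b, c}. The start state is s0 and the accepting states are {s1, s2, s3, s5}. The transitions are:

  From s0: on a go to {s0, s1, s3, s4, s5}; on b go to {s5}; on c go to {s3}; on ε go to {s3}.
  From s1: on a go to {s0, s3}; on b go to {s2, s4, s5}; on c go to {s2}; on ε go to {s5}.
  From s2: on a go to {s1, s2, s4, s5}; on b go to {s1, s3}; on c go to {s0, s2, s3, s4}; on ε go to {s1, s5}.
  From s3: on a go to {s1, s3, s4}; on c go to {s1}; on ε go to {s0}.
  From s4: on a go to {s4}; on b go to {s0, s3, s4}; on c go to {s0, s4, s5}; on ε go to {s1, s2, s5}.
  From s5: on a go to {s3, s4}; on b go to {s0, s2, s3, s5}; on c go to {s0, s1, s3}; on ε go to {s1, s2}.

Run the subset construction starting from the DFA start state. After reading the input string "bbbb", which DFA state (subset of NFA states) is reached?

Start: {s0, s3}.
δ(s0,b) = {s5}; δ(s3,b) = ∅.
Union: {s5}.
ε-closure gives {s1, s2, s5}.
After b: {s1, s2, s5}.
δ(s1,b) = {s2, s4, s5}; δ(s2,b) = {s1, s3}; δ(s5,b) = {s0, s2, s3, s5}.
Union: {s0, s1, s2, s3, s4, s5}.
After b: {s0, s1, s2, s3, s4, s5}.
δ(s0,b) = {s5}; δ(s1,b) = {s2, s4, s5}; δ(s2,b) = {s1, s3}; δ(s3,b) = ∅; δ(s4,b) = {s0, s3, s4}; δ(s5,b) = {s0, s2, s3, s5}.
Union: {s0, s1, s2, s3, s4, s5}.
After b: {s0, s1, s2, s3, s4, s5}.
δ(s0,b) = {s5}; δ(s1,b) = {s2, s4, s5}; δ(s2,b) = {s1, s3}; δ(s3,b) = ∅; δ(s4,b) = {s0, s3, s4}; δ(s5,b) = {s0, s2, s3, s5}.
Union: {s0, s1, s2, s3, s4, s5}.
After b: {s0, s1, s2, s3, s4, s5}.

{s0, s1, s2, s3, s4, s5}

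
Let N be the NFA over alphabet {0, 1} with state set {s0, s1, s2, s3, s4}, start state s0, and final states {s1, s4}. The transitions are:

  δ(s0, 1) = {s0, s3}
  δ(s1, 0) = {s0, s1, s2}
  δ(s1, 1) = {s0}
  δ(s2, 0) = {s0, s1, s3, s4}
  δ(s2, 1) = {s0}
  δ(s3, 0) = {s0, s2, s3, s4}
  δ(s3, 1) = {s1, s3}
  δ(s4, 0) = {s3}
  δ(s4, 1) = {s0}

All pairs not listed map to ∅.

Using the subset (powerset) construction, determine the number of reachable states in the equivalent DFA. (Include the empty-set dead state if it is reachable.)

Start state of the DFA: {s0}.
{s0} --0--> ∅  [new]
{s0} --1--> {s0, s3}  [new]
∅ --0--> ∅  [seen]
∅ --1--> ∅  [seen]
{s0, s3} --0--> {s0, s2, s3, s4}  [new]
{s0, s3} --1--> {s0, s1, s3}  [new]
{s0, s2, s3, s4} --0--> {s0, s1, s2, s3, s4}  [new]
{s0, s2, s3, s4} --1--> {s0, s1, s3}  [seen]
{s0, s1, s3} --0--> {s0, s1, s2, s3, s4}  [seen]
{s0, s1, s3} --1--> {s0, s1, s3}  [seen]
{s0, s1, s2, s3, s4} --0--> {s0, s1, s2, s3, s4}  [seen]
{s0, s1, s2, s3, s4} --1--> {s0, s1, s3}  [seen]
Reachable DFA states: {s0}, ∅, {s0, s3}, {s0, s2, s3, s4}, {s0, s1, s3}, {s0, s1, s2, s3, s4}.

6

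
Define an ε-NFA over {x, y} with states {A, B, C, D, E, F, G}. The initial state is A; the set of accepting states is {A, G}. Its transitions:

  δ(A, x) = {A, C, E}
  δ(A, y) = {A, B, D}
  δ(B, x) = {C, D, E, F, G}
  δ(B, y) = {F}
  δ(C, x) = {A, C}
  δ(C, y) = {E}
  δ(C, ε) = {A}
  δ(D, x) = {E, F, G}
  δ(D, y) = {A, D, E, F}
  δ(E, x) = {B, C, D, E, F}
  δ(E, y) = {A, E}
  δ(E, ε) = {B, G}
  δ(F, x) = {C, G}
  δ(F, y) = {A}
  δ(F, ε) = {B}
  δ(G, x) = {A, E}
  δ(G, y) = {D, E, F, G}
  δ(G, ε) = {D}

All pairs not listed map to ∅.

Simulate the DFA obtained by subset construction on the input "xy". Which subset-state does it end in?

{A, B, D, E, F, G}

Start: {A}.
δ(A,x) = {A, C, E}.
Union: {A, C, E}.
ε-closure gives {A, B, C, D, E, G}.
After x: {A, B, C, D, E, G}.
δ(A,y) = {A, B, D}; δ(B,y) = {F}; δ(C,y) = {E}; δ(D,y) = {A, D, E, F}; δ(E,y) = {A, E}; δ(G,y) = {D, E, F, G}.
Union: {A, B, D, E, F, G}.
After y: {A, B, D, E, F, G}.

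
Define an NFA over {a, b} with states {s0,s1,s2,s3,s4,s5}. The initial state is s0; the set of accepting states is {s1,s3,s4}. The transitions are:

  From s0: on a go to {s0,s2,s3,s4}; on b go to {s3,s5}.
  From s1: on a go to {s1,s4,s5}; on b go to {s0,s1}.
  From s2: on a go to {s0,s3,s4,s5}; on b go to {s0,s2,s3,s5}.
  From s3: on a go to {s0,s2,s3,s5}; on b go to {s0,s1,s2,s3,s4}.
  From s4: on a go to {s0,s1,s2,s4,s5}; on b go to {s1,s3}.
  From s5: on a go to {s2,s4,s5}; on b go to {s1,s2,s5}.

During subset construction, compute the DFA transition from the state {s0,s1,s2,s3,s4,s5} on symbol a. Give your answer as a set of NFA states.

{s0,s1,s2,s3,s4,s5}

δ(s0,a) = {s0,s2,s3,s4}; δ(s1,a) = {s1,s4,s5}; δ(s2,a) = {s0,s3,s4,s5}; δ(s3,a) = {s0,s2,s3,s5}; δ(s4,a) = {s0,s1,s2,s4,s5}; δ(s5,a) = {s2,s4,s5}.
Union: {s0,s1,s2,s3,s4,s5}.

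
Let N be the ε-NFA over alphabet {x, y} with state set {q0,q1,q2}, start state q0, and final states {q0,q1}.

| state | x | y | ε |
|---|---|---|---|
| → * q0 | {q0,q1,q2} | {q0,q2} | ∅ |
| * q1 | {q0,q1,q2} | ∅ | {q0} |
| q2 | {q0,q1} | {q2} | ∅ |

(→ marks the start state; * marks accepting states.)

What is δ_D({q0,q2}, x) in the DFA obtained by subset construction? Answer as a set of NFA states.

δ(q0,x) = {q0,q1,q2}; δ(q2,x) = {q0,q1}.
Union: {q0,q1,q2}.

{q0,q1,q2}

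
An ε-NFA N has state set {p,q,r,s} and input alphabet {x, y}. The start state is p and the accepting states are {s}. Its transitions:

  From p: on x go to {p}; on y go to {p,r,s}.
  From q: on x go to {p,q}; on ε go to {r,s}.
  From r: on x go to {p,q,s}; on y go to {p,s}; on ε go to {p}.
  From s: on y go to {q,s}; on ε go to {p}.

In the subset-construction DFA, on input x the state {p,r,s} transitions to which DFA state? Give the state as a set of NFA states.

δ(p,x) = {p}; δ(r,x) = {p,q,s}; δ(s,x) = ∅.
Union: {p,q,s}.
ε-closure gives {p,q,r,s}.

{p,q,r,s}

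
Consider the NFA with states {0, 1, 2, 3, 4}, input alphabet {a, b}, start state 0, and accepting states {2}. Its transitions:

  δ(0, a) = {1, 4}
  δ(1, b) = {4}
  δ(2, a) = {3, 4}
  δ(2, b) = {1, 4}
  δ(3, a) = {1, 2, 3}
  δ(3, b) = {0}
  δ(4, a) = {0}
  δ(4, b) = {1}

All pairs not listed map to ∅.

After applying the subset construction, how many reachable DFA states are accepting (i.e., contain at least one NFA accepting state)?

0

Start state of the DFA: {0}.
{0} --a--> {1, 4}  [new]
{0} --b--> ∅  [new]
{1, 4} --a--> {0}  [seen]
{1, 4} --b--> {1, 4}  [seen]
∅ --a--> ∅  [seen]
∅ --b--> ∅  [seen]
Reachable DFA states: {0}, {1, 4}, ∅.
Accepting DFA states (contain an NFA accepting state): none.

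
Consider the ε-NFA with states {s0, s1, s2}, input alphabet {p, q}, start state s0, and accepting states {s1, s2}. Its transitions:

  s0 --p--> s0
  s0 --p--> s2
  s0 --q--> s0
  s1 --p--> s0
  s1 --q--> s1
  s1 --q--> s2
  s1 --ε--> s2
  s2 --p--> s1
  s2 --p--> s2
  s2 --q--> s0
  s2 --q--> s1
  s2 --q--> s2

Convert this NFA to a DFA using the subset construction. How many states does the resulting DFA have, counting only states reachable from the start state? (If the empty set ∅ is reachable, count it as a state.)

Start state of the DFA: {s0} (ε-closure of the NFA start).
{s0} --p--> {s0, s2}  [new]
{s0} --q--> {s0}  [seen]
{s0, s2} --p--> {s0, s1, s2}  [new]
{s0, s2} --q--> {s0, s1, s2}  [seen]
{s0, s1, s2} --p--> {s0, s1, s2}  [seen]
{s0, s1, s2} --q--> {s0, s1, s2}  [seen]
Reachable DFA states: {s0}, {s0, s2}, {s0, s1, s2}.

3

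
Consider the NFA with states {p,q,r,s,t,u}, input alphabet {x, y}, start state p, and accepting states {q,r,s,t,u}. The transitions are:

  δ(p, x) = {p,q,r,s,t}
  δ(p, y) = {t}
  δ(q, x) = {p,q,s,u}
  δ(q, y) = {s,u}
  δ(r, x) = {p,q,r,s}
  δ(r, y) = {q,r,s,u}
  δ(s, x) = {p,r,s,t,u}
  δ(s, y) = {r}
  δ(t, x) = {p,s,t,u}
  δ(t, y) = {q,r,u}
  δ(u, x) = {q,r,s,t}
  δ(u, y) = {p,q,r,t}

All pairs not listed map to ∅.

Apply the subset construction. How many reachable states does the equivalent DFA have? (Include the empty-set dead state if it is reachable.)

Start state of the DFA: {p}.
{p} --x--> {p,q,r,s,t}  [new]
{p} --y--> {t}  [new]
{p,q,r,s,t} --x--> {p,q,r,s,t,u}  [new]
{p,q,r,s,t} --y--> {q,r,s,t,u}  [new]
{t} --x--> {p,s,t,u}  [new]
{t} --y--> {q,r,u}  [new]
{p,q,r,s,t,u} --x--> {p,q,r,s,t,u}  [seen]
{p,q,r,s,t,u} --y--> {p,q,r,s,t,u}  [seen]
{q,r,s,t,u} --x--> {p,q,r,s,t,u}  [seen]
{q,r,s,t,u} --y--> {p,q,r,s,t,u}  [seen]
{p,s,t,u} --x--> {p,q,r,s,t,u}  [seen]
{p,s,t,u} --y--> {p,q,r,t,u}  [new]
{q,r,u} --x--> {p,q,r,s,t,u}  [seen]
{q,r,u} --y--> {p,q,r,s,t,u}  [seen]
{p,q,r,t,u} --x--> {p,q,r,s,t,u}  [seen]
{p,q,r,t,u} --y--> {p,q,r,s,t,u}  [seen]
Reachable DFA states: {p}, {p,q,r,s,t}, {t}, {p,q,r,s,t,u}, {q,r,s,t,u}, {p,s,t,u}, {q,r,u}, {p,q,r,t,u}.

8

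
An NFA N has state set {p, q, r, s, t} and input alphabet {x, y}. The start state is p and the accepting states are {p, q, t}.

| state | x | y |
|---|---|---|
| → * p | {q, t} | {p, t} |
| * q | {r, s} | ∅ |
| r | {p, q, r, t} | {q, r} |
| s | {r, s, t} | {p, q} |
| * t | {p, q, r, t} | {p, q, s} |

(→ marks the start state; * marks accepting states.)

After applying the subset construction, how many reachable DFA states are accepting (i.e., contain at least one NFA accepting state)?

10

Start state of the DFA: {p}.
{p} --x--> {q, t}  [new]
{p} --y--> {p, t}  [new]
{q, t} --x--> {p, q, r, s, t}  [new]
{q, t} --y--> {p, q, s}  [new]
{p, t} --x--> {p, q, r, t}  [new]
{p, t} --y--> {p, q, s, t}  [new]
{p, q, r, s, t} --x--> {p, q, r, s, t}  [seen]
{p, q, r, s, t} --y--> {p, q, r, s, t}  [seen]
{p, q, s} --x--> {q, r, s, t}  [new]
{p, q, s} --y--> {p, q, t}  [new]
{p, q, r, t} --x--> {p, q, r, s, t}  [seen]
{p, q, r, t} --y--> {p, q, r, s, t}  [seen]
{p, q, s, t} --x--> {p, q, r, s, t}  [seen]
{p, q, s, t} --y--> {p, q, s, t}  [seen]
{q, r, s, t} --x--> {p, q, r, s, t}  [seen]
{q, r, s, t} --y--> {p, q, r, s}  [new]
{p, q, t} --x--> {p, q, r, s, t}  [seen]
{p, q, t} --y--> {p, q, s, t}  [seen]
{p, q, r, s} --x--> {p, q, r, s, t}  [seen]
{p, q, r, s} --y--> {p, q, r, t}  [seen]
Reachable DFA states: {p}, {q, t}, {p, t}, {p, q, r, s, t}, {p, q, s}, {p, q, r, t}, {p, q, s, t}, {q, r, s, t}, {p, q, t}, {p, q, r, s}.
Accepting DFA states (contain an NFA accepting state): {p}, {q, t}, {p, t}, {p, q, r, s, t}, {p, q, s}, {p, q, r, t}, {p, q, s, t}, {q, r, s, t}, {p, q, t}, {p, q, r, s}.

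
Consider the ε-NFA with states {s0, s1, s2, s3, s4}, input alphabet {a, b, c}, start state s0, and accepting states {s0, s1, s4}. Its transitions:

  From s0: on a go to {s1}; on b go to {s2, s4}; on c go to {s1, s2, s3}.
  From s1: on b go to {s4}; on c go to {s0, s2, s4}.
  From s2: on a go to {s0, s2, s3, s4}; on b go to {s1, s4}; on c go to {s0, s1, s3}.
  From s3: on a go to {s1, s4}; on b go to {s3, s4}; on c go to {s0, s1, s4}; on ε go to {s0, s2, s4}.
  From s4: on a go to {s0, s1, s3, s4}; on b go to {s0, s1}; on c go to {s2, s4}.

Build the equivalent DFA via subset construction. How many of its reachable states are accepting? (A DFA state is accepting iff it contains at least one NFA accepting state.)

9

Start state of the DFA: {s0} (ε-closure of the NFA start).
{s0} --a--> {s1}  [new]
{s0} --b--> {s2, s4}  [new]
{s0} --c--> {s0, s1, s2, s3, s4}  [new]
{s1} --a--> ∅  [new]
{s1} --b--> {s4}  [new]
{s1} --c--> {s0, s2, s4}  [new]
{s2, s4} --a--> {s0, s1, s2, s3, s4}  [seen]
{s2, s4} --b--> {s0, s1, s4}  [new]
{s2, s4} --c--> {s0, s1, s2, s3, s4}  [seen]
{s0, s1, s2, s3, s4} --a--> {s0, s1, s2, s3, s4}  [seen]
{s0, s1, s2, s3, s4} --b--> {s0, s1, s2, s3, s4}  [seen]
{s0, s1, s2, s3, s4} --c--> {s0, s1, s2, s3, s4}  [seen]
∅ --a--> ∅  [seen]
∅ --b--> ∅  [seen]
∅ --c--> ∅  [seen]
{s4} --a--> {s0, s1, s2, s3, s4}  [seen]
{s4} --b--> {s0, s1}  [new]
{s4} --c--> {s2, s4}  [seen]
{s0, s2, s4} --a--> {s0, s1, s2, s3, s4}  [seen]
{s0, s2, s4} --b--> {s0, s1, s2, s4}  [new]
{s0, s2, s4} --c--> {s0, s1, s2, s3, s4}  [seen]
{s0, s1, s4} --a--> {s0, s1, s2, s3, s4}  [seen]
{s0, s1, s4} --b--> {s0, s1, s2, s4}  [seen]
{s0, s1, s4} --c--> {s0, s1, s2, s3, s4}  [seen]
{s0, s1} --a--> {s1}  [seen]
{s0, s1} --b--> {s2, s4}  [seen]
{s0, s1} --c--> {s0, s1, s2, s3, s4}  [seen]
{s0, s1, s2, s4} --a--> {s0, s1, s2, s3, s4}  [seen]
{s0, s1, s2, s4} --b--> {s0, s1, s2, s4}  [seen]
{s0, s1, s2, s4} --c--> {s0, s1, s2, s3, s4}  [seen]
Reachable DFA states: {s0}, {s1}, {s2, s4}, {s0, s1, s2, s3, s4}, ∅, {s4}, {s0, s2, s4}, {s0, s1, s4}, {s0, s1}, {s0, s1, s2, s4}.
Accepting DFA states (contain an NFA accepting state): {s0}, {s1}, {s2, s4}, {s0, s1, s2, s3, s4}, {s4}, {s0, s2, s4}, {s0, s1, s4}, {s0, s1}, {s0, s1, s2, s4}.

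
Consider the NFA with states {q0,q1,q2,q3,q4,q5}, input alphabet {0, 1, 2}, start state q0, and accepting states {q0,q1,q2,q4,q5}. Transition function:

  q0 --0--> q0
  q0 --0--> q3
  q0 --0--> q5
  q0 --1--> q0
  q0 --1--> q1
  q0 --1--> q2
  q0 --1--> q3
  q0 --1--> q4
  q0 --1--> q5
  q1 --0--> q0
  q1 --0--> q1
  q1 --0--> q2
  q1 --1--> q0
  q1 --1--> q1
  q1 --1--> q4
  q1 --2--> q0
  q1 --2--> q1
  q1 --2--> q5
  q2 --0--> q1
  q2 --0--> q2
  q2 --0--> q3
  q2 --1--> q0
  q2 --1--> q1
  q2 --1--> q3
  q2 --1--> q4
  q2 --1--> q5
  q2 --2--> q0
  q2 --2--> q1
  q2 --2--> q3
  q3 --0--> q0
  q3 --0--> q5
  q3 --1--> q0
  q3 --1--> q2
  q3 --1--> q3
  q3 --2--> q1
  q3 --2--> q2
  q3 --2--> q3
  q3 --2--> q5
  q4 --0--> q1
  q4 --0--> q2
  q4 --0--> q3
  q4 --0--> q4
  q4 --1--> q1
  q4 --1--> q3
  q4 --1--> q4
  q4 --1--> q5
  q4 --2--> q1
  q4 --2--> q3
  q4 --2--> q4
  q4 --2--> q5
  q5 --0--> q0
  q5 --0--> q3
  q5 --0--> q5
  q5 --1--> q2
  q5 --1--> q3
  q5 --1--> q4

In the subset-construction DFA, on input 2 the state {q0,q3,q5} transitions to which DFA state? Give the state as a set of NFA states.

δ(q0,2) = ∅; δ(q3,2) = {q1,q2,q3,q5}; δ(q5,2) = ∅.
Union: {q1,q2,q3,q5}.

{q1,q2,q3,q5}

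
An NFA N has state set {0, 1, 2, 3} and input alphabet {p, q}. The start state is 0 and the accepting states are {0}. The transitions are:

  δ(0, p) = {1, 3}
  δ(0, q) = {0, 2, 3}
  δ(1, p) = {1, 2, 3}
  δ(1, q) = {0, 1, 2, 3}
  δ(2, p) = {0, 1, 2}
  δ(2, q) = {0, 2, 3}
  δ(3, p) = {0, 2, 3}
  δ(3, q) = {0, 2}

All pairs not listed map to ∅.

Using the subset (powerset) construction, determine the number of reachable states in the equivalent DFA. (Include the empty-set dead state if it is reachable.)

Start state of the DFA: {0}.
{0} --p--> {1, 3}  [new]
{0} --q--> {0, 2, 3}  [new]
{1, 3} --p--> {0, 1, 2, 3}  [new]
{1, 3} --q--> {0, 1, 2, 3}  [seen]
{0, 2, 3} --p--> {0, 1, 2, 3}  [seen]
{0, 2, 3} --q--> {0, 2, 3}  [seen]
{0, 1, 2, 3} --p--> {0, 1, 2, 3}  [seen]
{0, 1, 2, 3} --q--> {0, 1, 2, 3}  [seen]
Reachable DFA states: {0}, {1, 3}, {0, 2, 3}, {0, 1, 2, 3}.

4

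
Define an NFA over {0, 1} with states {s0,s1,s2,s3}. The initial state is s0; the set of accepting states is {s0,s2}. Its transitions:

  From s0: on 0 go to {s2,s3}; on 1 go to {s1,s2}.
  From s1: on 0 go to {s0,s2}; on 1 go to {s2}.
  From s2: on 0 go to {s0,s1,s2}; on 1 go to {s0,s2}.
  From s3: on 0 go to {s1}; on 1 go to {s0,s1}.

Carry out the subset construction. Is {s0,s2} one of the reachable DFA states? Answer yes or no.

yes

Start state of the DFA: {s0}.
{s0} --0--> {s2,s3}  [new]
{s0} --1--> {s1,s2}  [new]
{s2,s3} --0--> {s0,s1,s2}  [new]
{s2,s3} --1--> {s0,s1,s2}  [seen]
{s1,s2} --0--> {s0,s1,s2}  [seen]
{s1,s2} --1--> {s0,s2}  [new]
{s0,s1,s2} --0--> {s0,s1,s2,s3}  [new]
{s0,s1,s2} --1--> {s0,s1,s2}  [seen]
{s0,s2} --0--> {s0,s1,s2,s3}  [seen]
{s0,s2} --1--> {s0,s1,s2}  [seen]
{s0,s1,s2,s3} --0--> {s0,s1,s2,s3}  [seen]
{s0,s1,s2,s3} --1--> {s0,s1,s2}  [seen]
Reachable DFA states: {s0}, {s2,s3}, {s1,s2}, {s0,s1,s2}, {s0,s2}, {s0,s1,s2,s3}.
{s0,s2} is among them.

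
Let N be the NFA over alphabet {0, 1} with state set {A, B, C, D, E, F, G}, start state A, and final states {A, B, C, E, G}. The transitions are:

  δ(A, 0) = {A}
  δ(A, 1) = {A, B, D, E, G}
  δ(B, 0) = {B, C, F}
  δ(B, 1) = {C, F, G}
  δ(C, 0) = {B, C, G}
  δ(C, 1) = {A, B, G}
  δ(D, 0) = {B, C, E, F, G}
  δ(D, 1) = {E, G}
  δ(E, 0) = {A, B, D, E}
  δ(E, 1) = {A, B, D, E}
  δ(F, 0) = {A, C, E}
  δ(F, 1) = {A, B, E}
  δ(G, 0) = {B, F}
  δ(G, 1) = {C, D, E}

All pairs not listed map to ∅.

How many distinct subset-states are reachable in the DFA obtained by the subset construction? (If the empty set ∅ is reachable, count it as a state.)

Start state of the DFA: {A}.
{A} --0--> {A}  [seen]
{A} --1--> {A, B, D, E, G}  [new]
{A, B, D, E, G} --0--> {A, B, C, D, E, F, G}  [new]
{A, B, D, E, G} --1--> {A, B, C, D, E, F, G}  [seen]
{A, B, C, D, E, F, G} --0--> {A, B, C, D, E, F, G}  [seen]
{A, B, C, D, E, F, G} --1--> {A, B, C, D, E, F, G}  [seen]
Reachable DFA states: {A}, {A, B, D, E, G}, {A, B, C, D, E, F, G}.

3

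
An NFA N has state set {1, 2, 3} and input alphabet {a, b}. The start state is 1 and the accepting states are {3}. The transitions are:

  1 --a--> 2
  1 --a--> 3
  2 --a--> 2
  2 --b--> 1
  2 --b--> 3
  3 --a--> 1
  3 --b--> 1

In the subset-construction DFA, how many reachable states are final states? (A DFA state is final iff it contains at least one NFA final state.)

Start state of the DFA: {1}.
{1} --a--> {2, 3}  [new]
{1} --b--> ∅  [new]
{2, 3} --a--> {1, 2}  [new]
{2, 3} --b--> {1, 3}  [new]
∅ --a--> ∅  [seen]
∅ --b--> ∅  [seen]
{1, 2} --a--> {2, 3}  [seen]
{1, 2} --b--> {1, 3}  [seen]
{1, 3} --a--> {1, 2, 3}  [new]
{1, 3} --b--> {1}  [seen]
{1, 2, 3} --a--> {1, 2, 3}  [seen]
{1, 2, 3} --b--> {1, 3}  [seen]
Reachable DFA states: {1}, {2, 3}, ∅, {1, 2}, {1, 3}, {1, 2, 3}.
Accepting DFA states (contain an NFA accepting state): {2, 3}, {1, 3}, {1, 2, 3}.

3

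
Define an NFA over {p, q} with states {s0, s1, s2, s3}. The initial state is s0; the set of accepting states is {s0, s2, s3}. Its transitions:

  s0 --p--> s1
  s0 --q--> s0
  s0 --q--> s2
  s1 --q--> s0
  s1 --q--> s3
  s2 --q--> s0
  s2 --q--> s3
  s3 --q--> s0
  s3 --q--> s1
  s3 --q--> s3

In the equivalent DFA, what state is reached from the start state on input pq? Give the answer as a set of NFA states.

{s0, s3}

Start: {s0}.
δ(s0,p) = {s1}.
Union: {s1}.
After p: {s1}.
δ(s1,q) = {s0, s3}.
Union: {s0, s3}.
After q: {s0, s3}.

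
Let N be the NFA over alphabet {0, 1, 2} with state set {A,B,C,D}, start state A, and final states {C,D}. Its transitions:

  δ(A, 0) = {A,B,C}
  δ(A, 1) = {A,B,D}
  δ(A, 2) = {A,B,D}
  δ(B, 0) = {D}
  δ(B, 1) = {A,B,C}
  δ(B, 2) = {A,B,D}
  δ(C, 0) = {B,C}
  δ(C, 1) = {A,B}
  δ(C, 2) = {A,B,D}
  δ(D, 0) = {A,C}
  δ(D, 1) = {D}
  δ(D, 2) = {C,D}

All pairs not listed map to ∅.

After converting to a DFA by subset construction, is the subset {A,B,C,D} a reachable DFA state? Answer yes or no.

yes

Start state of the DFA: {A}.
{A} --0--> {A,B,C}  [new]
{A} --1--> {A,B,D}  [new]
{A} --2--> {A,B,D}  [seen]
{A,B,C} --0--> {A,B,C,D}  [new]
{A,B,C} --1--> {A,B,C,D}  [seen]
{A,B,C} --2--> {A,B,D}  [seen]
{A,B,D} --0--> {A,B,C,D}  [seen]
{A,B,D} --1--> {A,B,C,D}  [seen]
{A,B,D} --2--> {A,B,C,D}  [seen]
{A,B,C,D} --0--> {A,B,C,D}  [seen]
{A,B,C,D} --1--> {A,B,C,D}  [seen]
{A,B,C,D} --2--> {A,B,C,D}  [seen]
Reachable DFA states: {A}, {A,B,C}, {A,B,D}, {A,B,C,D}.
{A,B,C,D} is among them.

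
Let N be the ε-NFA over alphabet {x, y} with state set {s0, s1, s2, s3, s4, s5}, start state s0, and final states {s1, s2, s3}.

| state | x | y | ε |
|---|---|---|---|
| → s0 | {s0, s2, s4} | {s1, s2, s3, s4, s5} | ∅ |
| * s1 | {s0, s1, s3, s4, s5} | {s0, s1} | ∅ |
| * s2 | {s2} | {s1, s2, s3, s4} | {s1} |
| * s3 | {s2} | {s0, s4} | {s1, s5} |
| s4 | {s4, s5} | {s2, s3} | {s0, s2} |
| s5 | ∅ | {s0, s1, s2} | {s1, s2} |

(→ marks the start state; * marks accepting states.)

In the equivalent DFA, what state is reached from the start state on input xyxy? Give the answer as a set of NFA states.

{s0, s1, s2, s3, s4, s5}

Start: {s0}.
δ(s0,x) = {s0, s2, s4}.
Union: {s0, s2, s4}.
ε-closure gives {s0, s1, s2, s4}.
After x: {s0, s1, s2, s4}.
δ(s0,y) = {s1, s2, s3, s4, s5}; δ(s1,y) = {s0, s1}; δ(s2,y) = {s1, s2, s3, s4}; δ(s4,y) = {s2, s3}.
Union: {s0, s1, s2, s3, s4, s5}.
After y: {s0, s1, s2, s3, s4, s5}.
δ(s0,x) = {s0, s2, s4}; δ(s1,x) = {s0, s1, s3, s4, s5}; δ(s2,x) = {s2}; δ(s3,x) = {s2}; δ(s4,x) = {s4, s5}; δ(s5,x) = ∅.
Union: {s0, s1, s2, s3, s4, s5}.
After x: {s0, s1, s2, s3, s4, s5}.
δ(s0,y) = {s1, s2, s3, s4, s5}; δ(s1,y) = {s0, s1}; δ(s2,y) = {s1, s2, s3, s4}; δ(s3,y) = {s0, s4}; δ(s4,y) = {s2, s3}; δ(s5,y) = {s0, s1, s2}.
Union: {s0, s1, s2, s3, s4, s5}.
After y: {s0, s1, s2, s3, s4, s5}.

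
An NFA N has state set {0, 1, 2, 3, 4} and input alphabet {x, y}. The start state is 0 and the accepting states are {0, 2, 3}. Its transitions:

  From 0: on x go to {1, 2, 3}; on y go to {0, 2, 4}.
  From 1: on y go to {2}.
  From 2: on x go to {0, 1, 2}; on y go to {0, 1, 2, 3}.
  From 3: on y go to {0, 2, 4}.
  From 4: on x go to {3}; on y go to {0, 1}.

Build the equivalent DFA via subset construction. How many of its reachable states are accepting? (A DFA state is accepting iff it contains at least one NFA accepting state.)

6

Start state of the DFA: {0}.
{0} --x--> {1, 2, 3}  [new]
{0} --y--> {0, 2, 4}  [new]
{1, 2, 3} --x--> {0, 1, 2}  [new]
{1, 2, 3} --y--> {0, 1, 2, 3, 4}  [new]
{0, 2, 4} --x--> {0, 1, 2, 3}  [new]
{0, 2, 4} --y--> {0, 1, 2, 3, 4}  [seen]
{0, 1, 2} --x--> {0, 1, 2, 3}  [seen]
{0, 1, 2} --y--> {0, 1, 2, 3, 4}  [seen]
{0, 1, 2, 3, 4} --x--> {0, 1, 2, 3}  [seen]
{0, 1, 2, 3, 4} --y--> {0, 1, 2, 3, 4}  [seen]
{0, 1, 2, 3} --x--> {0, 1, 2, 3}  [seen]
{0, 1, 2, 3} --y--> {0, 1, 2, 3, 4}  [seen]
Reachable DFA states: {0}, {1, 2, 3}, {0, 2, 4}, {0, 1, 2}, {0, 1, 2, 3, 4}, {0, 1, 2, 3}.
Accepting DFA states (contain an NFA accepting state): {0}, {1, 2, 3}, {0, 2, 4}, {0, 1, 2}, {0, 1, 2, 3, 4}, {0, 1, 2, 3}.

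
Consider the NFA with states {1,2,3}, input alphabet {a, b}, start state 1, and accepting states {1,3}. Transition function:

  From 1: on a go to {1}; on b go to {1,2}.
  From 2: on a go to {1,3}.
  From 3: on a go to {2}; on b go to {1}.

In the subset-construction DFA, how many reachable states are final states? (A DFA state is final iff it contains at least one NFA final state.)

3

Start state of the DFA: {1}.
{1} --a--> {1}  [seen]
{1} --b--> {1,2}  [new]
{1,2} --a--> {1,3}  [new]
{1,2} --b--> {1,2}  [seen]
{1,3} --a--> {1,2}  [seen]
{1,3} --b--> {1,2}  [seen]
Reachable DFA states: {1}, {1,2}, {1,3}.
Accepting DFA states (contain an NFA accepting state): {1}, {1,2}, {1,3}.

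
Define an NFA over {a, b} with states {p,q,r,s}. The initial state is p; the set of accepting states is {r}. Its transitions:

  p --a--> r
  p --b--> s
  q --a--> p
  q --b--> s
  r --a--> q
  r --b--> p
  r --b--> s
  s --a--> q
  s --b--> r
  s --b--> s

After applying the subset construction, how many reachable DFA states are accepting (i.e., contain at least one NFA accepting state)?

Start state of the DFA: {p}.
{p} --a--> {r}  [new]
{p} --b--> {s}  [new]
{r} --a--> {q}  [new]
{r} --b--> {p,s}  [new]
{s} --a--> {q}  [seen]
{s} --b--> {r,s}  [new]
{q} --a--> {p}  [seen]
{q} --b--> {s}  [seen]
{p,s} --a--> {q,r}  [new]
{p,s} --b--> {r,s}  [seen]
{r,s} --a--> {q}  [seen]
{r,s} --b--> {p,r,s}  [new]
{q,r} --a--> {p,q}  [new]
{q,r} --b--> {p,s}  [seen]
{p,r,s} --a--> {q,r}  [seen]
{p,r,s} --b--> {p,r,s}  [seen]
{p,q} --a--> {p,r}  [new]
{p,q} --b--> {s}  [seen]
{p,r} --a--> {q,r}  [seen]
{p,r} --b--> {p,s}  [seen]
Reachable DFA states: {p}, {r}, {s}, {q}, {p,s}, {r,s}, {q,r}, {p,r,s}, {p,q}, {p,r}.
Accepting DFA states (contain an NFA accepting state): {r}, {r,s}, {q,r}, {p,r,s}, {p,r}.

5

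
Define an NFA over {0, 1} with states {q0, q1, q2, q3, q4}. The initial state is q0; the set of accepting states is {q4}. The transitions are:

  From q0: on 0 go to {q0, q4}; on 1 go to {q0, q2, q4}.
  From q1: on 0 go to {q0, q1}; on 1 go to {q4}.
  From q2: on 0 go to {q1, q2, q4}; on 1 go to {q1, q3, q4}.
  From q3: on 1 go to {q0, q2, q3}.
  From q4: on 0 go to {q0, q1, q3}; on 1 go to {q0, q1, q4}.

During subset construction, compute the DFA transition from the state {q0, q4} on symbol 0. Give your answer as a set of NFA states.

{q0, q1, q3, q4}

δ(q0,0) = {q0, q4}; δ(q4,0) = {q0, q1, q3}.
Union: {q0, q1, q3, q4}.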